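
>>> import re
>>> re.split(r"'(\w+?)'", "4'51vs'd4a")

['4', '51vs', 'd4a']

Matches to split on: at [1:7] → "'51vs'".
With a capturing group present, the delimiter's captured portion is kept in the result list.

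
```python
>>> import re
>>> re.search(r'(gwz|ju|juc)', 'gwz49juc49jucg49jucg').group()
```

'gwz'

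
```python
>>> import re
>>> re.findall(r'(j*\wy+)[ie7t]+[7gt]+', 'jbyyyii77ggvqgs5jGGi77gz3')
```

This matches zero or more of the literal 'j', then a word character, then one or more of the literal 'y' (captured); then one or more of one of [ie7t], then one or more of one of [7gt].
Matches: at [0:11] match 'jbyyyii77gg', group 1 = 'jbyyy'.
Because there's exactly one group, `findall` drops the full match and keeps group 1 from the one hit.

['jbyyy']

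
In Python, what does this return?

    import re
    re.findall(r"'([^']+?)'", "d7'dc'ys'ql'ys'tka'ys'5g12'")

['dc', 'ql', 'tka', '5g12']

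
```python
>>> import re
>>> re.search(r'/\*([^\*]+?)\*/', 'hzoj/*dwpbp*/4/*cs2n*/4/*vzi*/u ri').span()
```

(4, 13)

`re.search` tries every starting position until one works.
The match spans [4:13] → '/*dwpbp*/'.
Captured: group 1 = 'dwpbp'.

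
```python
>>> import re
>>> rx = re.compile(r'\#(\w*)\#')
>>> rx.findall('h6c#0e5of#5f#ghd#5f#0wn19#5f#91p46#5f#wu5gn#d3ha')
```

['0e5of', 'ghd', '0wn19', '91p46', 'wu5gn']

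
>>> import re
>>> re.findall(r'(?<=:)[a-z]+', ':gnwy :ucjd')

The positive lookaround only admits positions where the adjacent text matches; those characters stay outside the span.
With no groups in the pattern, `findall` gives back each whole match — 2 here.

['gnwy', 'ucjd']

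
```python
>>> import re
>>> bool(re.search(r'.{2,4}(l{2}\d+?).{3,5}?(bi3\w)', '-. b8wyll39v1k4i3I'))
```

Pattern: 2 to 4 of any character; then exactly 2 of the literal 'l', then one or more of a digit (lazy) (captured); then 3 to 5 of any character (lazy); then the literal 'bi3', then a word character (captured).
Here nothing in the string fits, so the call returns None, and `bool(None)` is False.

False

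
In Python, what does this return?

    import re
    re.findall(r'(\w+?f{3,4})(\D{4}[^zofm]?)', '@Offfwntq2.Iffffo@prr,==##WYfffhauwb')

[('Offf', 'wntq2'), ('Iffff', 'o@prr'), ('WYfff', 'hauwb')]

Pattern: one or more of a word character (lazy), then 3 to 4 of the literal 'f' (captured); then exactly 4 of a non-digit, then optionally any character except [zofm] (captured).
Matches: at [1:10] match 'Offfwntq2', groups = ('Offf', 'wntq2'); at [11:21] match 'Iffffo@prr', groups = ('Iffff', 'o@prr'); at [26:36] match 'WYfffhauwb', groups = ('WYfff', 'hauwb').
With 2 capturing groups, `findall` returns a 2-tuple per match.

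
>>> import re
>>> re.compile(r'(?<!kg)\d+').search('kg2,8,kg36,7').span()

(4, 5)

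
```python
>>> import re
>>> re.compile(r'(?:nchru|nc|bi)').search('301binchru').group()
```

`re.search` scans for the first position where the pattern succeeds.
The match spans [3:5] → 'bi'.

'bi'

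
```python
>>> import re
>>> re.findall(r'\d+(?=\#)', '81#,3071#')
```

['81', '3071']

Lookahead/lookbehind check context without consuming it, so the matched span excludes the asserted characters.
Since nothing is captured, `findall` lists the 2 matched substrings directly.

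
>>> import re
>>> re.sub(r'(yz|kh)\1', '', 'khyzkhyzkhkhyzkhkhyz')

After group 1 captures some text, `\1` only succeeds where that same text appears again.
Matches: at [8:12] → 'khkh'; at [14:18] → 'khkh'.
`sub` substitutes '' at each match site.

'khyzkhyzyzyz'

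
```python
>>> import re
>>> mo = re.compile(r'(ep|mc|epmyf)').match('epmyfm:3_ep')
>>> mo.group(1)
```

The match spans [0:2] → 'ep'.
Captured: group 1 = 'ep'.

'ep'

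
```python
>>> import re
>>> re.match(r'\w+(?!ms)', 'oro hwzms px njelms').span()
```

(0, 3)

The negative lookaround is zero-width — it rules out positions where the adjacent text would match, without consuming anything.
With `match`, the pattern is implicitly anchored at the beginning.
The match spans [0:3] → 'oro'.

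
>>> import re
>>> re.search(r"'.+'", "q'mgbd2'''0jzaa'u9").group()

The match spans [1:16] → "'mgbd2'''0jzaa'".

"'mgbd2'''0jzaa'"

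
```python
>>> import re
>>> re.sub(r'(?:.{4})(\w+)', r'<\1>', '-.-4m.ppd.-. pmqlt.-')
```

'<m>.ppd<pmqlt>.-'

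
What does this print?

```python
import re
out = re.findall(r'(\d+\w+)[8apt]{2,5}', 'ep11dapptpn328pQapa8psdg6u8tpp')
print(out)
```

['11dapptpn328pQapa8psdg6u8t']

`findall` collects group 1 from the one match (1 total).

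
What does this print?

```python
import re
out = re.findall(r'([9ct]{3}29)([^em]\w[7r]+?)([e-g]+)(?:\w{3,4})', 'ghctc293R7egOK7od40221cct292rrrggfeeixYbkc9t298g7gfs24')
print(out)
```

[('ctc29', '3R7', 'eg'), ('cct29', '2rrr', 'ggfee'), ('c9t29', '8g7', 'gf')]

This matches exactly 3 of one of [9ct], then the literal '29' (captured); then any character except [em], then a word character, then one or more of one of [7r] (lazy) (captured); then one or more of a character in [e-g] (captured); then 3 to 4 of a word character (non-capturing group).
Matches: at [2:16] match 'ctc293R7egOK7o', groups = ('ctc29', '3R7', 'eg'); at [22:40] match 'cct292rrrggfeeixYb', groups = ('cct29', '2rrr', 'ggfee'); at [41:54] match 'c9t298g7gfs24', groups = ('c9t29', '8g7', 'gf').
Multiple groups make `findall` return tuples — one 3-tuple for each match.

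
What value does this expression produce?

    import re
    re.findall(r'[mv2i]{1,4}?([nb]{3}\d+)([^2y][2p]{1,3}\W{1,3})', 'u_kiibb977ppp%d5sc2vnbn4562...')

With 2 capturing groups, `findall` returns a 2-tuple per match.

[('nbn45', '62...')]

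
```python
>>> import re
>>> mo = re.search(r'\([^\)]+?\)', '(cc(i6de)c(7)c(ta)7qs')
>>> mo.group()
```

'(cc(i6de)'

`search` walks the string left to right and returns the first match it finds.
The match spans [0:9] → '(cc(i6de)'.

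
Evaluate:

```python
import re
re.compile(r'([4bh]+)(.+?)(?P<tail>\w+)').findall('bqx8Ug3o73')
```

[('b', 'q', 'x8Ug3o73')]

Pattern: one or more of one of [4bh] (captured); then one or more of any character (lazy) (captured); then one or more of a word character (captured as 'tail').
Matches: at [0:10] match 'bqx8Ug3o73', groups = ('b', 'q', 'x8Ug3o73').
Multiple groups make `findall` return tuples — one 3-tuple for the one match.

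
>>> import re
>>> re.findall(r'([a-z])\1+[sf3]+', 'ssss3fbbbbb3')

['s', 'b']

`\1` is not a pattern — it's the concrete string captured by group 1, re-applied verbatim.
Because there's exactly one group, `findall` drops the full match and keeps group 1 from each hit.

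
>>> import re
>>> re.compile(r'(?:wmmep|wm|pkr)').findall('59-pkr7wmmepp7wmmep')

`|` is ordered: at each position the engine commits to the first alternative that works.
Matches: at [3:6] → 'pkr'; at [7:12] → 'wmmep'; at [14:19] → 'wmmep'.
With no groups in the pattern, `findall` gives back each whole match — 3 here.

['pkr', 'wmmep', 'wmmep']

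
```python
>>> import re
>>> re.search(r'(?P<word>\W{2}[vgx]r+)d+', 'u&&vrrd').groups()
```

('&&vrr',)

The match spans [1:7] → '&&vrrd'.
Captured: group 1 = '&&vrr'.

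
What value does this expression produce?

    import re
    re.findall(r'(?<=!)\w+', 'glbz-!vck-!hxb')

The `(?=…)`/`(?<=…)` assertion just peeks at neighbouring text; it doesn't advance the match position.
Scanning left to right: at [6:9] → 'vck'; at [11:14] → 'hxb'.
With no groups in the pattern, `findall` gives back each whole match — 2 here.

['vck', 'hxb']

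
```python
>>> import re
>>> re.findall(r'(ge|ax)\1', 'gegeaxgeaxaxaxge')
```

['ge', 'ax']

`\1` is not a pattern — it's the concrete string captured by group 1, re-applied verbatim.
Matches: at [0:4] match 'gege', group 1 = 'ge'; at [8:12] match 'axax', group 1 = 'ax'.
With a single group, `findall` returns only what that group captured — 2 items.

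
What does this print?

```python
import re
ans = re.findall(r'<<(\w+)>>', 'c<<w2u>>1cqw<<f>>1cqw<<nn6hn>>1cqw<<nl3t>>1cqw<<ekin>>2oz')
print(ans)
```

['w2u', 'f', 'nn6hn', 'nl3t', 'ekin']

Because there's exactly one group, `findall` drops the full match and keeps group 1 from each hit.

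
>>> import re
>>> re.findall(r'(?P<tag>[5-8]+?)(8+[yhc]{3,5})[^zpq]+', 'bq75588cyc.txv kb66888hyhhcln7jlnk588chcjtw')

A `+?`/`*?`/`{m,n}?` starts at its minimum and grows only as far as needed for what follows to match.
Multiple groups make `findall` return tuples — one 2-tuple for the one match.

[('755', '88cyc')]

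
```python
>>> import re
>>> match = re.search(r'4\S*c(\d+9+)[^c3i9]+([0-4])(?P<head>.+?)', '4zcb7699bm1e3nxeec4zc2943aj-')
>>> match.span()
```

(0, 26)

The pattern matches the literal '4', then zero or more of a non-whitespace character, then a literal 'c'; then one or more of a digit, then one or more of a literal '9' (captured); then one or more of any character except [c3i9]; then a character in [0-4] (captured); then one or more of any character (lazy) (captured as 'head').
Lazy quantifiers expand one character at a time until the remainder of the pattern can match.
Unlike `match`, `search` isn't anchored — it looks for the pattern anywhere in the string.
The match spans [0:26] → '4zcb7699bm1e3nxeec4zc2943a'.
Captured: group 1 = '29', group 2 = '3', group 3 = 'a'.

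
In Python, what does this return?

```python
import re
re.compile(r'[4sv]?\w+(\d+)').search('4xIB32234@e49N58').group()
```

The pattern matches optionally one of [4sv], then one or more of a word character; then one or more of a digit (captured).
Unlike `match`, `search` isn't anchored — it looks for the pattern anywhere in the string.
The match spans [0:9] → '4xIB32234'.
Captured: group 1 = '4'.

'4xIB32234'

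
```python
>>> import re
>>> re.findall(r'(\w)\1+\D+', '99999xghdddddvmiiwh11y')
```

['9', '1']

After group 1 captures some text, `\1` only succeeds where that same text appears again.
Scanning left to right: at [0:19] match '99999xghdddddvmiiwh', group 1 = '9'; at [19:22] match '11y', group 1 = '1'.
`findall` collects group 1 from each match (2 total).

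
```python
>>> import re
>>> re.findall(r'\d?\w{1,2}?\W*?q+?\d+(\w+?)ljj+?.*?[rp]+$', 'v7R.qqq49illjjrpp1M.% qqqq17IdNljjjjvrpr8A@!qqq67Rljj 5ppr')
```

Pattern: optionally a digit, then 1 to 2 of a word character (lazy); then zero or more of a non-word character (lazy), then one or more of a literal 'q' (lazy), then one or more of a digit; then one or more of a word character (lazy) (captured); then the literal 'lj', then one or more of the literal 'j' (lazy); then zero or more of any character (lazy), then one or more of one of [rp]; then anchored at the end.
Matches: at [1:58] match '7R.qqq49illjjrpp1M.% qqqq17IdNljjjjvrpr8A@!qqq67Rljj 5ppr', group 1 = 'il'.
One capturing group, so `findall` returns just the captured substring from the one match — 1 in all.

['il']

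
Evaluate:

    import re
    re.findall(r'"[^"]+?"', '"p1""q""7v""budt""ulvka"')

['"p1"', '"q"', '"7v"', '"budt"', '"ulvka"']

Walking the string: at [0:4] → '"p1"'; at [4:7] → '"q"'; at [7:11] → '"7v"'; at [11:17] → '"budt"'; at [17:24] → '"ulvka"'.
Since nothing is captured, `findall` lists the 5 matched substrings directly.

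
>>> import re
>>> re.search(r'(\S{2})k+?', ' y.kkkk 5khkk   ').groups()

('y.',)

The pattern matches exactly 2 of a non-whitespace character (captured); then one or more of a literal 'k' (lazy).
`re.search` scans for the first position where the pattern succeeds.
The match spans [1:4] → 'y.k'.
Captured: group 1 = 'y.'.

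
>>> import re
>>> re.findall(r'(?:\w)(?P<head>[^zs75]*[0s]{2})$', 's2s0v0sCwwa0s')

The pattern matches a word character (non-capturing group); then zero or more of any character except [zs75], then exactly 2 of one of [0s] (captured as 'head'); then anchored at the end.
With a single group, `findall` returns only what that group captured — 1 item.

['Cwwa0s']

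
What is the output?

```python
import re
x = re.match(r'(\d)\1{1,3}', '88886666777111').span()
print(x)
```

`\1` is not a pattern — it's the concrete string captured by group 1, re-applied verbatim.
`match` is anchored at position 0; if the pattern doesn't fit there, it returns None.
The match spans [0:4] → '8888'.
Captured: group 1 = '8'.

(0, 4)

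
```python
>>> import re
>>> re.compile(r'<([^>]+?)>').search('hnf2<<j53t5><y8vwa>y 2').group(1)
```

`search` walks the string left to right and returns the first match it finds.
The match spans [4:12] → '<<j53t5>'.
Captured: group 1 = '<j53t5'.

'<j53t5'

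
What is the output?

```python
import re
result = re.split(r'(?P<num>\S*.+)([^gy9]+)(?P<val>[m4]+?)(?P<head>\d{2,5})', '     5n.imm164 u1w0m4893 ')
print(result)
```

['', '     5n.imm164 u1w0', 'm', '4', '893', ' ']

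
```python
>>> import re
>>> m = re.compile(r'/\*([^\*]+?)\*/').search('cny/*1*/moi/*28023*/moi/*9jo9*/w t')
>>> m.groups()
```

('1',)

The match spans [3:8] → '/*1*/'.
Captured: group 1 = '1'.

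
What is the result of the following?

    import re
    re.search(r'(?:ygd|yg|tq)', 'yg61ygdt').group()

'yg'

`re.search` scans for the first position where the pattern succeeds.
The match spans [0:2] → 'yg'.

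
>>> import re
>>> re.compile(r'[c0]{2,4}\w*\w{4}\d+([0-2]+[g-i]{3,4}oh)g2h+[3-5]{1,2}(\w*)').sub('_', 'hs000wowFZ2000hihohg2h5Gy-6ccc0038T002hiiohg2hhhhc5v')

'hs_-6ccc0038T002hiiohg2hhhhc5v'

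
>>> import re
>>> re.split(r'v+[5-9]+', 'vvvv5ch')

['', 'ch']

The string is cut at each match, leaving 2 pieces.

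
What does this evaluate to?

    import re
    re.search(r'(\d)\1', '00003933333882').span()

(0, 2)

`\1` is not a pattern — it's the concrete string captured by group 1, re-applied verbatim.
The match spans [0:2] → '00'.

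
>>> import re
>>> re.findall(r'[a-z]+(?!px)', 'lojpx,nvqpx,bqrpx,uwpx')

['lojpx', 'nvqpx', 'bqrpx', 'uwpx']

`(?!…)`/`(?<!…)` only lets a position through if the neighbouring text does NOT match; no characters are consumed.
Walking the string: at [0:5] → 'lojpx'; at [6:11] → 'nvqpx'; at [12:17] → 'bqrpx'; at [18:22] → 'uwpx'.
Since nothing is captured, `findall` lists the 4 matched substrings directly.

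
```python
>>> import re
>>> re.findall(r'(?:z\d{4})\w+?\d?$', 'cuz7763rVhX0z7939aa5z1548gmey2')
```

['z7763rVhX0z7939aa5z1548gmey2']

The pattern matches the literal 'z', then exactly 4 of a digit (non-capturing group); then one or more of a word character (lazy), then optionally a digit; then anchored at the end.
With no groups in the pattern, `findall` gives back each whole match — 1 here.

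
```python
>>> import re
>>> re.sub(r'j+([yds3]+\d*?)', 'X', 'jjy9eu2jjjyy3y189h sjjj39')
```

This matches one or more of a literal 'j'; then one or more of one of [yds3], then zero or more of a digit (lazy) (captured).
Lazy quantifiers expand one character at a time until the remainder of the pattern can match.
Matches: at [0:3] → 'jjy'; at [7:14] → 'jjjyy3y'; at [20:24] → 'jjj3'.
Every occurrence is swapped for 'X'.

'X9eu2X189h sX9'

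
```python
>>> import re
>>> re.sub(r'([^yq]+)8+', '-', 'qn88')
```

'q-'

This matches one or more of any character except [yq] (captured); then one or more of a literal '8'.
Matches: at [1:4] → 'n88'.
`sub` substitutes '-' at each match site.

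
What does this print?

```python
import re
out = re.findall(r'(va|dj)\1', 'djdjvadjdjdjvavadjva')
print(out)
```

`\1` is not a pattern — it's the concrete string captured by group 1, re-applied verbatim.
Because there's exactly one group, `findall` drops the full match and keeps group 1 from each hit.

['dj', 'dj', 'va']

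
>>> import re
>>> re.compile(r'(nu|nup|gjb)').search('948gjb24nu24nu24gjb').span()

The match spans [3:6] → 'gjb'.

(3, 6)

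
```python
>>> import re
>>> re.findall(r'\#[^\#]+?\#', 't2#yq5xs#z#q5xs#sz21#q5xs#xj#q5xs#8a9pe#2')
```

['#yq5xs#', '#q5xs#', '#q5xs#', '#q5xs#']

Matches: at [2:9] → '#yq5xs#'; at [10:16] → '#q5xs#'; at [20:26] → '#q5xs#'; at [28:34] → '#q5xs#'.
No capturing groups, so `findall` returns the 4 full match strings.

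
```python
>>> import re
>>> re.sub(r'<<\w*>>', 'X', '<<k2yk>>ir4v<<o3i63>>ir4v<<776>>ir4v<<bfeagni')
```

Matches: at [0:8] → '<<k2yk>>'; at [12:21] → '<<o3i63>>'; at [25:32] → '<<776>>'.
`sub` substitutes 'X' at each match site.

'Xir4vXir4vXir4v<<bfeagni'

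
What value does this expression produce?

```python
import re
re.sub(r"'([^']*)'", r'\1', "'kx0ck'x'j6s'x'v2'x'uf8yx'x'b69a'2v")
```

`\1` in the replacement pulls in group 1's text for each match.

'kx0ckxj6sxv2xuf8yxxb69a2v'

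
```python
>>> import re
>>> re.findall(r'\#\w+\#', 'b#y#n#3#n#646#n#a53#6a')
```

['#y#', '#3#', '#646#', '#a53#']

Since nothing is captured, `findall` lists the 4 matched substrings directly.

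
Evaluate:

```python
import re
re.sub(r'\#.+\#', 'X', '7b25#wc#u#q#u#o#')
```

'7b25X'

Matches: at [4:16] → '#wc#u#q#u#o#'.
Every occurrence is swapped for 'X'.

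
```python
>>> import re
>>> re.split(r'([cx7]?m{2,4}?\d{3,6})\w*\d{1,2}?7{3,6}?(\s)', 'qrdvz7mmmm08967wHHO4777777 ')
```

This matches optionally one of [cx7], then 2 to 4 of a literal 'm' (lazy), then 3 to 6 of a digit (captured); then zero or more of a word character, then 1 to 2 of a digit (lazy), then 3 to 6 of a literal '7' (lazy); then whitespace (captured).
`re.split` interleaves the captured-group text with the surrounding fragments.

['qrdvz', '7mmmm08967', ' ', '']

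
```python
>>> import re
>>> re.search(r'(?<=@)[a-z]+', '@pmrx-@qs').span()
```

The `(?=…)`/`(?<=…)` assertion just peeks at neighbouring text; it doesn't advance the match position.
`re.search` tries every starting position until one works.
The match spans [1:5] → 'pmrx'.

(1, 5)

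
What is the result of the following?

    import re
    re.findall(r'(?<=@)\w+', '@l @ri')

Because the assertion is zero-width, the text it checks is not consumed and won't appear in the result.
With no groups in the pattern, `findall` gives back each whole match — 2 here.

['l', 'ri']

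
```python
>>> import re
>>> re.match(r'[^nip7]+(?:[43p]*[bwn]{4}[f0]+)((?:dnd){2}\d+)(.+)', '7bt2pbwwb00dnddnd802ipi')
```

None

Pattern: one or more of any character except [nip7]; then zero or more of one of [43p], then exactly 4 of one of [bwn], then one or more of one of [f0] (non-capturing group); then the literal 'dnd' repeated 2 times, then one or more of a digit (captured); then one or more of any character (captured).
With `match`, the pattern is implicitly anchored at the beginning.
Here the string doesn't start with a match, so the call returns None.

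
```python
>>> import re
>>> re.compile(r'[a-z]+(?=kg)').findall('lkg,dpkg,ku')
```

['l', 'dp']

Because the assertion is zero-width, the text it checks is not consumed and won't appear in the result.
Scanning left to right: at [0:1] → 'l'; at [4:6] → 'dp'.
No capturing groups, so `findall` returns the 2 full match strings.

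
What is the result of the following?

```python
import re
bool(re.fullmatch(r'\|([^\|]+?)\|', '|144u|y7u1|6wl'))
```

False

For `fullmatch`, every character of the input must be accounted for by the pattern.
Here there's no way to consume every character, so the call returns None, and `bool(None)` is False.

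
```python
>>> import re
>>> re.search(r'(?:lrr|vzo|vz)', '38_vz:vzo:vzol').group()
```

The match spans [3:5] → 'vz'.

'vz'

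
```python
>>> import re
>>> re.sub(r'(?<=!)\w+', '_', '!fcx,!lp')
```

'!_,!_'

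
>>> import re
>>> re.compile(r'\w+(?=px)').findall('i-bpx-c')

The lookaround is zero-width — it requires the adjacent text to match without consuming it, so the asserted text isn't part of the match.
Walking the string: at [2:3] → 'b'.
Since nothing is captured, `findall` lists the 1 matched substring directly.

['b']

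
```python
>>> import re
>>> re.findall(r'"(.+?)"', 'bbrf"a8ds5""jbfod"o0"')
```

['a8ds5', 'jbfod']

A `+?`/`*?`/`{m,n}?` starts at its minimum and grows only as far as needed for what follows to match.
Walking the string: at [4:11] match '"a8ds5"', group 1 = 'a8ds5'; at [11:18] match '"jbfod"', group 1 = 'jbfod'.
`findall` collects group 1 from each match (2 total).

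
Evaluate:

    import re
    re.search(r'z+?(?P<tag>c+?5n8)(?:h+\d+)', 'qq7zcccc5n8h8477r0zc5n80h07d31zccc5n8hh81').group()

'zcccc5n8h8477'

The match spans [3:16] → 'zcccc5n8h8477'.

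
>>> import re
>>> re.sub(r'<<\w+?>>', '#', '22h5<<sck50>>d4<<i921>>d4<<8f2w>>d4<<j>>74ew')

Every occurrence is swapped for '#'.

'22h5#d4#d4#d4#74ew'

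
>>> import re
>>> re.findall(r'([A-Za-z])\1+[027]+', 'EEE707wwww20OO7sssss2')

['E', 'w', 'O', 's']

`\1` has to match the exact text group 1 already captured.
Matches: at [0:6] match 'EEE707', group 1 = 'E'; at [6:12] match 'wwww20', group 1 = 'w'; at [12:15] match 'OO7', group 1 = 'O'; at [15:21] match 'sssss2', group 1 = 's'.
`findall` collects group 1 from each match (4 total).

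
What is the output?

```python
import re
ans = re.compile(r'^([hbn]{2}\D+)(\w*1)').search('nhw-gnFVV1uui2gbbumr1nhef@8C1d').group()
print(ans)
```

nhw-gnFVV1uui2gbbumr1

Pattern: anchored at the start of the string; then exactly 2 of one of [hbn], then one or more of a non-digit (captured); then zero or more of a word character, then a literal '1' (captured).
The match spans [0:21] → 'nhw-gnFVV1uui2gbbumr1'.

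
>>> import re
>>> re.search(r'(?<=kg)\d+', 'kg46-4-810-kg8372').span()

(2, 4)

The positive lookaround only admits positions where the adjacent text matches; those characters stay outside the span.
`re.search` tries every starting position until one works.
The match spans [2:4] → '46'.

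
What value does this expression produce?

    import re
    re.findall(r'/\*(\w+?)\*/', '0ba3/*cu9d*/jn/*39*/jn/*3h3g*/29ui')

With a single group, `findall` returns only what that group captured — 3 items.

['cu9d', '39', '3h3g']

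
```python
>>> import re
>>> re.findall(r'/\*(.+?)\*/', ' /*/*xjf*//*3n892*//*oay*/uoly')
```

['/*xjf', '3n892', 'oay']

One capturing group, so `findall` returns just the captured substring from each match — 3 in all.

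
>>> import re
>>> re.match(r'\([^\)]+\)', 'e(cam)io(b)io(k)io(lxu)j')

`match` is anchored at position 0; if the pattern doesn't fit there, it returns None.
Here the pattern fails at index 0, so the call returns None.

None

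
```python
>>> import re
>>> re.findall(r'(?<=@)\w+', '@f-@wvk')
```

The positive lookaround only admits positions where the adjacent text matches; those characters stay outside the span.
Matches: at [1:2] → 'f'; at [4:7] → 'wvk'.
`findall` yields the raw match text (2 of them) because the pattern has no groups.

['f', 'wvk']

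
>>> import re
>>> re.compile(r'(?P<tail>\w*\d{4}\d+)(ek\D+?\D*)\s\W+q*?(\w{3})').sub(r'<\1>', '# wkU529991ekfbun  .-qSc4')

'# <wkU529991>4'

The `?` after the quantifier makes it lazy — it takes as little as possible before letting the rest of the pattern try.
Each match is replaced using the text its own group 1 captured.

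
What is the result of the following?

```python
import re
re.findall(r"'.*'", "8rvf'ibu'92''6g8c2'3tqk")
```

Scanning left to right: at [4:19] → "'ibu'92''6g8c2'".
`findall` yields the raw match text (1 of them) because the pattern has no groups.

["'ibu'92''6g8c2'"]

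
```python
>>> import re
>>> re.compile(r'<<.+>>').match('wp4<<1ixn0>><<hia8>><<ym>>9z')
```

`re.match` only tries the pattern at the start of the string.
Here position 0 doesn't satisfy it, so the call returns None.

None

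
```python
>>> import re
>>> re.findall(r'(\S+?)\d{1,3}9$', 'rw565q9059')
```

['rw565q']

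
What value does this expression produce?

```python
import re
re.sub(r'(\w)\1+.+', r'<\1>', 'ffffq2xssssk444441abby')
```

'<f>'

`\1` has to match the exact text group 1 already captured.
Matches: at [0:22] → 'ffffq2xssssk444441abby'.
The replacement refers to a captured group, so each match is rewritten using its own captured text.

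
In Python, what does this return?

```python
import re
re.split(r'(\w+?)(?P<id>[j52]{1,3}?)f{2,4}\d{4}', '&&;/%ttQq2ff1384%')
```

['&&;/%', 'ttQq', '2', '%']

This matches one or more of a word character (lazy) (captured); then 1 to 3 of one of [j52] (lazy) (captured as 'id'); then 2 to 4 of a literal 'f', then exactly 4 of a digit.
The group in the pattern means `split` returns the separators' captures alongside the pieces.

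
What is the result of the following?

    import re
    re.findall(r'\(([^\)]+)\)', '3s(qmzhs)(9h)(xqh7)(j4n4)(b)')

['qmzhs', '9h', 'xqh7', 'j4n4', 'b']

Scanning left to right: at [2:9] match '(qmzhs)', group 1 = 'qmzhs'; at [9:13] match '(9h)', group 1 = '9h'; at [13:19] match '(xqh7)', group 1 = 'xqh7'; at [19:25] match '(j4n4)', group 1 = 'j4n4'; at [25:28] match '(b)', group 1 = 'b'.
One capturing group, so `findall` returns just the captured substring from each match — 5 in all.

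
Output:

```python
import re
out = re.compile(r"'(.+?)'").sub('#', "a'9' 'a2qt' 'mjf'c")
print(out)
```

Because the quantifier is non-greedy, it stops expanding at the earliest point where the rest of the pattern can succeed.
Matches: at [1:4] → "'9'"; at [5:11] → "'a2qt'"; at [12:17] → "'mjf'".
`sub` substitutes '#' at each match site.

a# # #c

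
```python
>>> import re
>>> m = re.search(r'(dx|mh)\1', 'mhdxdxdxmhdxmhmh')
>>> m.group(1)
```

'dx'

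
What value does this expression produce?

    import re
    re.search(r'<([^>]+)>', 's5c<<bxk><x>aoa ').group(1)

`search` walks the string left to right and returns the first match it finds.
The match spans [3:9] → '<<bxk>'.
Captured: group 1 = '<bxk'.

'<bxk'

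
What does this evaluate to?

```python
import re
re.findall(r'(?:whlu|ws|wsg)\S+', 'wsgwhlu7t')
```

['wsgwhlu7t']

Scanning left to right: at [0:9] → 'wsgwhlu7t'.
`findall` yields the raw match text (1 of them) because the pattern has no groups.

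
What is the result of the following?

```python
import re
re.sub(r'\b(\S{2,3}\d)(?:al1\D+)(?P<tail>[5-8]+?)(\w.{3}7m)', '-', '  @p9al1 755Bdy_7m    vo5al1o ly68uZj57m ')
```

'  @p9al1 755Bdy_7m    - '

`sub` substitutes '-' at each match site.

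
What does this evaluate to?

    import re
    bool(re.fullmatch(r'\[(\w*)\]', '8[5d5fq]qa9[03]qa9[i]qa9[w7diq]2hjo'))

`re.fullmatch` is like wrapping the pattern in `^…$` (in single-line mode).
Here the pattern can't cover the whole string, so the call returns None, and `bool(None)` is False.

False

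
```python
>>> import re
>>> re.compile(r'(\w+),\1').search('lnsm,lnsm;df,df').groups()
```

('lnsm',)

A backreference is literal: `\1` must see the identical characters the first group matched.
`re.search` scans for the first position where the pattern succeeds.
The match spans [0:9] → 'lnsm,lnsm'.
Captured: group 1 = 'lnsm'.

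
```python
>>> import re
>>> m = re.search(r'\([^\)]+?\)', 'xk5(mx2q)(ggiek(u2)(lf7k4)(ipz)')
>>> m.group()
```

The match spans [3:9] → '(mx2q)'.

'(mx2q)'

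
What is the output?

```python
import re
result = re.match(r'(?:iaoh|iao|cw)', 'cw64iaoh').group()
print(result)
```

`re.match` only tries the pattern at the start of the string.
The match spans [0:2] → 'cw'.

cw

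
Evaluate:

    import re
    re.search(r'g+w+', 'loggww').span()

(2, 6)

The match spans [2:6] → 'ggww'.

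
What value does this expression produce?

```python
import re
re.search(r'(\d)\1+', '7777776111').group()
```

`\1` has to match the exact text group 1 already captured.
The match spans [0:6] → '777777'.

'777777'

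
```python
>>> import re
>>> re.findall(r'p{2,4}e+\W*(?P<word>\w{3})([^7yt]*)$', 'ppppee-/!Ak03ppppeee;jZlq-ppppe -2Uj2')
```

[('Ak0', '3ppppeee;jZlq-ppppe -2Uj2')]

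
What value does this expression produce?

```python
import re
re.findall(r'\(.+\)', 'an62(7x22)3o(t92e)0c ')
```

Matches: at [4:18] → '(7x22)3o(t92e)'.
With no groups in the pattern, `findall` gives back each whole match — 1 here.

['(7x22)3o(t92e)']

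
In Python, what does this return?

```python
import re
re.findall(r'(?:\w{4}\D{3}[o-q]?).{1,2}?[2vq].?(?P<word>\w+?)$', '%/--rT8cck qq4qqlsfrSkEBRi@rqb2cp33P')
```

['2cp33P']

This matches exactly 4 of a word character, then exactly 3 of a non-digit, then optionally a character in [o-q] (non-capturing group); then 1 to 2 of any character (lazy), then one of [2vq], then optionally any character; then one or more of a word character (lazy) (captured as 'word'); then anchored at the end.
Matches: at [19:36] match 'rSkEBRi@rqb2cp33P', group 1 = '2cp33P'.
One capturing group, so `findall` returns just the captured substring from the one match — 1 in all.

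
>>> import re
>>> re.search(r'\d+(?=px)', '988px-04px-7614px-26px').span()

(0, 3)

The positive lookaround only admits positions where the adjacent text matches; those characters stay outside the span.
The match spans [0:3] → '988'.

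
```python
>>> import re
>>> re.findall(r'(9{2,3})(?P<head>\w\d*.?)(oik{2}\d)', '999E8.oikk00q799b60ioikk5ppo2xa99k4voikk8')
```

[('999', 'E8.', 'oikk0'), ('99', 'b60i', 'oikk5'), ('99', 'k4v', 'oikk8')]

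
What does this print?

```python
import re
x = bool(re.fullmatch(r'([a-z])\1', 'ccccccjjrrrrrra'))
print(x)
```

False

The backreference `\1` re-matches whatever the first group consumed, character for character.
For `fullmatch`, every character of the input must be accounted for by the pattern.
Here there's no way to consume every character, so the call returns None, and `bool(None)` is False.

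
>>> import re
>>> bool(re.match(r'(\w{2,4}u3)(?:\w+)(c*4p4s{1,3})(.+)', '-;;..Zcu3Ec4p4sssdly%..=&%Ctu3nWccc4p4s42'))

False

`match` is anchored at position 0; if the pattern doesn't fit there, it returns None.
Here the string doesn't start with a match, so the call returns None, and `bool(None)` is False.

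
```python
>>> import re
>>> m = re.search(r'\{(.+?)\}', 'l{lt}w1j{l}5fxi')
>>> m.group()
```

With the lazy modifier that quantifier settles for the fewest repetitions that let the rest of the pattern succeed (the atoms after it are unaffected and can still be greedy).
The match spans [1:5] → '{lt}'.

'{lt}'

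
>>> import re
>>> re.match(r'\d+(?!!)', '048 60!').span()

(0, 3)

`(?!…)`/`(?<!…)` only lets a position through if the neighbouring text does NOT match; no characters are consumed.
`re.match` only tries the pattern at the start of the string.
The match spans [0:3] → '048'.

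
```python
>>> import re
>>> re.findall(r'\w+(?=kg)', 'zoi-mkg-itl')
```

['m']

The positive lookaround only admits positions where the adjacent text matches; those characters stay outside the span.
Scanning left to right: at [4:5] → 'm'.
With no groups in the pattern, `findall` gives back each whole match — 1 here.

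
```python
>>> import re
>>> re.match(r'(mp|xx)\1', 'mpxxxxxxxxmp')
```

`\1` is not a pattern — it's the concrete string captured by group 1, re-applied verbatim.
`match` is anchored at position 0; if the pattern doesn't fit there, it returns None.
Here the pattern fails at index 0, so the call returns None.

None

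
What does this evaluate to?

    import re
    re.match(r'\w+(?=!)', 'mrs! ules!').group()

'mrs'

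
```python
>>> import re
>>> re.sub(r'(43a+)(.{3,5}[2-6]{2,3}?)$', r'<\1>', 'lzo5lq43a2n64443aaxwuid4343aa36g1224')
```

'lzo5lq43a2n64443aaxwuid43<43aa>'

This matches the literal '43', then one or more of the literal 'a' (captured); then 3 to 5 of any character, then 2 to 3 of a character in [2-6] (lazy) (captured); then anchored at the end.
Matches: at [25:36] → '43aa36g1224'.
Each match is replaced using the text its own group 1 captured.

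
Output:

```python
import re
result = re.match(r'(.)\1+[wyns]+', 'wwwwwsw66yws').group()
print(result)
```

`re.match` only tries the pattern at the start of the string.
The match spans [0:7] → 'wwwwwsw'.

wwwwwsw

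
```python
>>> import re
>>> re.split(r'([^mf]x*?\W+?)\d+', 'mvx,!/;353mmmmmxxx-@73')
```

`re.split` interleaves the captured-group text with the surrounding fragments.

['m', 'vx,!/;', 'mmmmm', 'xxx-@', '']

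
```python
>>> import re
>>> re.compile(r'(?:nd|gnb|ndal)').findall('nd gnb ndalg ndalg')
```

Alternation tries branches left to right and keeps the first one that lets the overall match succeed at that position.
Walking the string: at [0:2] → 'nd'; at [3:6] → 'gnb'; at [7:9] → 'nd'; at [13:15] → 'nd'.
No capturing groups, so `findall` returns the 4 full match strings.

['nd', 'gnb', 'nd', 'nd']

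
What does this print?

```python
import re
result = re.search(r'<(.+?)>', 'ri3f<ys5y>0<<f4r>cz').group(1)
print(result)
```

ys5y

The match spans [4:10] → '<ys5y>'.
Captured: group 1 = 'ys5y'.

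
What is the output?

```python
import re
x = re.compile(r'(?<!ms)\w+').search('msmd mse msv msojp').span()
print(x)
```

(0, 4)

`(?!…)`/`(?<!…)` only lets a position through if the neighbouring text does NOT match; no characters are consumed.
`search` walks the string left to right and returns the first match it finds.
The match spans [0:4] → 'msmd'.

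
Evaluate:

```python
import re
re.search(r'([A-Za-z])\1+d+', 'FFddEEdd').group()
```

The backreference `\1` re-matches whatever the first group consumed, character for character.
Unlike `match`, `search` isn't anchored — it looks for the pattern anywhere in the string.
The match spans [0:4] → 'FFdd'.
Captured: group 1 = 'F'.

'FFdd'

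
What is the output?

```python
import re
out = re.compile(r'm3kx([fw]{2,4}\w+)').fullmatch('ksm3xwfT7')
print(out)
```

None

This matches the literal 'm3', then the literal 'kx'; then 2 to 4 of one of [fw], then one or more of a word character (captured).
`re.fullmatch` requires the pattern to consume the entire string.
Here the pattern can't cover the whole string, so the call returns None.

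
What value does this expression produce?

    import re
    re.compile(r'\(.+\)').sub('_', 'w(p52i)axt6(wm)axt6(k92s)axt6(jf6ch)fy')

Matches: at [1:36] → '(p52i)axt6(wm)axt6(k92s)axt6(jf6ch)'.
Each match is replaced by '_'.

'w_fy'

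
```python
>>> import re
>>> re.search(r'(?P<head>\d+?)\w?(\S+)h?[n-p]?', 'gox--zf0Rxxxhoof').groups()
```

('0', 'xxxhoof')

The match spans [7:16] → '0Rxxxhoof'.
Captured: group 1 = '0', group 2 = 'xxxhoof'.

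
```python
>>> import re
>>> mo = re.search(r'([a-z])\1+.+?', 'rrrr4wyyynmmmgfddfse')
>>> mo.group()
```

'rrrr4'

After group 1 captures some text, `\1` only succeeds where that same text appears again.
`re.search` scans for the first position where the pattern succeeds.
The match spans [0:5] → 'rrrr4'.
Captured: group 1 = 'r'.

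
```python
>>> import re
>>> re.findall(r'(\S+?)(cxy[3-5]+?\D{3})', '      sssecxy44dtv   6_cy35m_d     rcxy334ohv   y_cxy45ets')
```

The pattern matches one or more of a non-whitespace character (lazy) (captured); then the literal 'cxy', then one or more of a character in [3-5] (lazy), then exactly 3 of a non-digit (captured).
Scanning left to right: at [6:18] match 'sssecxy44dtv', groups = ('ssse', 'cxy44dtv'); at [35:45] match 'rcxy334ohv', groups = ('r', 'cxy334ohv'); at [48:58] match 'y_cxy45ets', groups = ('y_', 'cxy45ets').
2 groups means each result is a tuple of 2 captured strings — 3 here.

[('ssse', 'cxy44dtv'), ('r', 'cxy334ohv'), ('y_', 'cxy45ets')]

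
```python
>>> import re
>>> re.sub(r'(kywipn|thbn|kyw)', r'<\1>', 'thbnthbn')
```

'<thbn><thbn>'

Matches: at [0:4] → 'thbn'; at [4:8] → 'thbn'.
The replacement refers to a captured group, so each match is rewritten using its own captured text.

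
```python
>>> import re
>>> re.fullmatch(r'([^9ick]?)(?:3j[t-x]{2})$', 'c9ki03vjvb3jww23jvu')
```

None

For `fullmatch`, every character of the input must be accounted for by the pattern.
Here the string isn't matched end-to-end, so the call returns None.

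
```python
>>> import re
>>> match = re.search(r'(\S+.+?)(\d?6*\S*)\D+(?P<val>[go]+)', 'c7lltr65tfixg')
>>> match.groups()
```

Pattern: one or more of a non-whitespace character, then one or more of any character (lazy) (captured); then optionally a digit, then zero or more of the literal '6', then zero or more of a non-whitespace character (captured); then one or more of a non-digit; then one or more of one of [go] (captured as 'val').
`re.search` tries every starting position until one works.
The match spans [0:13] → 'c7lltr65tfixg'.
Captured: group 1 = 'c7lltr65tfi', group 2 = '', group 3 = 'g'.

('c7lltr65tfi', '', 'g')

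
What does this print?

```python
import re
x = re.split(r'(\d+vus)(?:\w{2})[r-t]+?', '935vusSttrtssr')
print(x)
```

This matches one or more of a digit, then the literal 'vus' (captured); then exactly 2 of a word character (non-capturing group); then one or more of a character in [r-t] (lazy).
Because the quantifier is non-greedy, it stops expanding at the earliest point where the rest of the pattern can succeed.
Matches to split on: at [0:9] → '935vusStt'.
With a capturing group present, the delimiter's captured portion is kept in the result list.

['', '935vus', 'rtssr']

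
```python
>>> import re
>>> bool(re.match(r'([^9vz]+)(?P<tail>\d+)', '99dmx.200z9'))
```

False

`re.match` won't scan ahead — the pattern has to work from the very first character.
Here the pattern fails at index 0, so the call returns None, and `bool(None)` is False.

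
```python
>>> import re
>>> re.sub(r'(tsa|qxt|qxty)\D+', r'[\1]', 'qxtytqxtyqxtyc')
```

'[qxt]'

Alternation tries branches left to right and keeps the first one that lets the overall match succeed at that position.
Each match is replaced using the text its own group 1 captured.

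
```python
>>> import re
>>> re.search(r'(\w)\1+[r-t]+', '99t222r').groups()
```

('9',)

`\1` has to match the exact text group 1 already captured.
Unlike `match`, `search` isn't anchored — it looks for the pattern anywhere in the string.
The match spans [0:3] → '99t'.
Captured: group 1 = '9'.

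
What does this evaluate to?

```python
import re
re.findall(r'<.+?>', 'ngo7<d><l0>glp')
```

['<d>', '<l0>']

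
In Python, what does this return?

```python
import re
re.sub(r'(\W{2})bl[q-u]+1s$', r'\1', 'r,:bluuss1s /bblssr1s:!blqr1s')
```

This matches exactly 2 of a non-word character (captured); then the literal 'bl', then one or more of a character in [q-u], then the literal '1s'; then anchored at the end.
Matches: at [21:29] → ':!blqr1s'.
The replacement refers to a captured group, so each match is rewritten using its own captured text.

'r,:bluuss1s /bblssr1s:!'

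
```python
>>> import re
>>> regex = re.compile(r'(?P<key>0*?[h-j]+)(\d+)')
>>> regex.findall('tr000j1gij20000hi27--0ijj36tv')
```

This matches zero or more of the literal '0' (lazy), then one or more of a character in [h-j] (captured as 'key'); then one or more of a digit (captured).
Matches: at [2:7] match '000j1', groups = ('000j', '1'); at [8:15] match 'ij20000', groups = ('ij', '20000'); at [15:19] match 'hi27', groups = ('hi', '27'); at [21:27] match '0ijj36', groups = ('0ijj', '36').
Multiple groups make `findall` return tuples — one 2-tuple for each match.

[('000j', '1'), ('ij', '20000'), ('hi', '27'), ('0ijj', '36')]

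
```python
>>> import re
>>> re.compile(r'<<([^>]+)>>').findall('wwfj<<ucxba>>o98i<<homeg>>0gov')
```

['ucxba', 'homeg']

Walking the string: at [4:13] match '<<ucxba>>', group 1 = 'ucxba'; at [17:26] match '<<homeg>>', group 1 = 'homeg'.
Because there's exactly one group, `findall` drops the full match and keeps group 1 from each hit.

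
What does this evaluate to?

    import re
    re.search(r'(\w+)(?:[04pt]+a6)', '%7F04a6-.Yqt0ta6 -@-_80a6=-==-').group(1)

The match spans [1:7] → '7F04a6'.
Captured: group 1 = '7F0'.

'7F0'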